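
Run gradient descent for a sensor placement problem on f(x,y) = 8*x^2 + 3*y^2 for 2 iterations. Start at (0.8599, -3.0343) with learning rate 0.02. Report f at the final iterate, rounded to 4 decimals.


Gradient descent on f(x,y) = 8*x^2 + 3*y^2.
Starting point: (0.8599, -3.0343), alpha = 0.02
Step 1: grad_x = 2*8*0.8599 = 13.7584, grad_y = 2*3*-3.0343 = -18.2058
  x_1 = 0.8599 - 0.02*13.7584 = 0.5847
  y_1 = -3.0343 - 0.02*-18.2058 = -2.6702
Step 2: grad_x = 2*8*0.5847 = 9.3557, grad_y = 2*3*-2.6702 = -16.0211
  x_2 = 0.5847 - 0.02*9.3557 = 0.3976
  y_2 = -2.6702 - 0.02*-16.0211 = -2.3498
f(0.3976, -2.3498) = 8*0.3976^2 + 3*(-2.3498)^2 = 17.8289


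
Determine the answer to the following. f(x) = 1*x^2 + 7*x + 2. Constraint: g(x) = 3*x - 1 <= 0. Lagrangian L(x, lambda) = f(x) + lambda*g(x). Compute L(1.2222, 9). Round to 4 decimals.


Step 1: Evaluate f(x).
f(1.2222) = 1*1.2222^2 + 7*1.2222 + 2 = 12.0492
Step 2: Evaluate g(x).
g(1.2222) = 3*1.2222 - 1 = 2.6666
Step 3: Compute Lagrangian.
L = 12.0492 + 9*2.6666 = 36.0486


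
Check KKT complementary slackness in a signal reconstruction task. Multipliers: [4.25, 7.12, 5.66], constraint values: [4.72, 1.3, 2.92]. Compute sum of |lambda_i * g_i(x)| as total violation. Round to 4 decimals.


KKT complementary slackness check:
lambda_1 * g_1 = 4.25 * 4.72 = 20.06
lambda_2 * g_2 = 7.12 * 1.3 = 9.256
lambda_3 * g_3 = 5.66 * 2.92 = 16.5272
Total violation = 20.06 + 9.256 + 16.5272 = 45.8432


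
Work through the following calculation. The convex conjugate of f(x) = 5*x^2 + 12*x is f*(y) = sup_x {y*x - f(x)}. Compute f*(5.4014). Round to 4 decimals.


f*(y) = sup_x {y*x - a*x^2 - b*x} = sup_x {(y-b)*x - a*x^2}
FOC: (y - b) - 2a*x = 0 => x* = (y - b)/(2a)
x* = (5.4014 - 12)/(2*5) = -0.6599
f*(5.4014) = (y-b)^2/(4a) = (5.4014 - 12)^2/(4*5)
= 43.5415/20 = 2.1771


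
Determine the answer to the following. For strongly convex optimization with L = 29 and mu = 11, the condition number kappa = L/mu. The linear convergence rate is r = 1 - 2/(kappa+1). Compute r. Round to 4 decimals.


Step 1: Compute the condition number.
kappa = L/mu = 29/11 = 2.6364
Step 2: Compute the convergence rate.
r = 1 - 2/(kappa + 1) = 1 - 2*mu/(L + mu) = (L - mu)/(L + mu) = 18/40 = 0.45


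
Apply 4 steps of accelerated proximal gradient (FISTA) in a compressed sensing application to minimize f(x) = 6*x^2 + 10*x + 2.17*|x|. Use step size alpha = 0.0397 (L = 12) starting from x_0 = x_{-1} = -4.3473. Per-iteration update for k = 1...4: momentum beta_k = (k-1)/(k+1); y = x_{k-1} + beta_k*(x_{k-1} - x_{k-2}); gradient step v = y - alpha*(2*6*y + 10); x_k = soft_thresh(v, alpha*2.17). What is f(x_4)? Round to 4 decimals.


FISTA on f(x) = 6*x^2 + 10*x + 2.17*|x|
L = 12, alpha = 0.0397
Iteration 1: beta = 0.0, y = -4.3473 + 0.0*(-4.3473 + 4.3473) = -4.3473
  grad(y) = -42.1676, v = y - alpha*grad = -2.6732
  prox(v) = soft_thresh(-2.6732, 0.0861) = -2.5871
Iteration 2: beta = 0.3333, y = -2.5871 + 0.3333*(-2.5871 + 4.3473) = -2.0004
  grad(y) = -14.0044, v = y - alpha*grad = -1.4444
  prox(v) = soft_thresh(-1.4444, 0.0861) = -1.3582
Iteration 3: beta = 0.5, y = -1.3582 + 0.5*(-1.3582 + 2.5871) = -0.7438
  grad(y) = 1.0742, v = y - alpha*grad = -0.7865
  prox(v) = soft_thresh(-0.7865, 0.0861) = -0.7003
Iteration 4: beta = 0.6, y = -0.7003 + 0.6*(-0.7003 + 1.3582) = -0.3056
  grad(y) = 6.3334, v = y - alpha*grad = -0.557
  prox(v) = soft_thresh(-0.557, 0.0861) = -0.4708
f(x_4) = 6*(-0.4708)^2 + 10*(-0.4708) + 2.17*|-0.4708| = -2.3565


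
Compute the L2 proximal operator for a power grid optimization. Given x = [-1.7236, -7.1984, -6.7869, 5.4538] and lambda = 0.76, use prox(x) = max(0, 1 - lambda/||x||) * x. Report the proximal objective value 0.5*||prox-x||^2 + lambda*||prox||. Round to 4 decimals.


Step 1: Compute ||x||.
||x|| = 11.4278
Step 2: Compute scaling factor.
scale = max(0, 1 - 0.76/11.4278) = 0.9335
Step 3: prox(x) = [-1.609, -6.7197, -6.3355, 5.0911]
||prox(x)|| = 10.6678
Step 4: Proximal objective.
0.5*||prox-x||^2 = 0.2888
lambda*||prox|| = 8.1075
Total = 8.3963


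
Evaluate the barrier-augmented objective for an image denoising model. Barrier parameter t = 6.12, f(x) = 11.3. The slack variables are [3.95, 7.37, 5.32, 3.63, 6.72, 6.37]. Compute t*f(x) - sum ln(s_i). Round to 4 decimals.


Step 1: Compute log-barrier.
ln values: [1.3737, 1.9974, 1.6715, 1.2892, 1.9051, 1.8516]
phi = -(1.3737 + 1.9974 + 1.6715 + 1.2892 + 1.9051 + 1.8516) = -10.0885
Step 2: Compute augmented objective.
t*f(x) = 6.12*11.3 = 69.156
Total = 69.156 - 10.0885 = 59.0675


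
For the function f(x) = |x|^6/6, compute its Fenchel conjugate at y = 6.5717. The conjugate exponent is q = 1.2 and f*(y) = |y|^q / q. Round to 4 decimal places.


The conjugate exponent q satisfies 1/p + 1/q = 1.
p = 6, so q = 6/(6 - 1) = 1.2
|y|^q = 6.5717^1.2 = 9.5766
f*(6.5717) = 9.5766 / 1.2 = 7.9805


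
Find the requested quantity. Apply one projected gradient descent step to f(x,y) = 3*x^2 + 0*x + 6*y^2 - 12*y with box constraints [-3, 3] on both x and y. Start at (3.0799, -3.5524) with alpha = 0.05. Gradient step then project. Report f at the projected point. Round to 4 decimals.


Step 1: Compute gradient at (3.0799, -3.5524).
grad_x = 2*3*3.0799 + 0 = 18.4794
grad_y = 2*6*-3.5524 - 12 = -54.6288
Step 2: Gradient step.
x_raw = 3.0799 - 0.05*18.4794 = 2.1559
y_raw = -3.5524 - 0.05*-54.6288 = -0.821
Step 3: Project onto [-3, 3].
x_proj = clip(2.1559) = 2.1559
y_proj = clip(-0.821) = -0.821
Step 4: Evaluate f.
f(2.1559, -0.821) = 27.8395


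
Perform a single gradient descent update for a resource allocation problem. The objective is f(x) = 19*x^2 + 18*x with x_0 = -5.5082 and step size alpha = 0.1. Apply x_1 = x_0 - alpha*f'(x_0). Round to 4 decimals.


We compute the gradient at x_0 and apply the update.
f'(x) = 38*x + 18
f'(-5.5082) = 38*-5.5082 + 18 = -191.3116
x_1 = -5.5082 - 0.1*-191.3116 = 13.623


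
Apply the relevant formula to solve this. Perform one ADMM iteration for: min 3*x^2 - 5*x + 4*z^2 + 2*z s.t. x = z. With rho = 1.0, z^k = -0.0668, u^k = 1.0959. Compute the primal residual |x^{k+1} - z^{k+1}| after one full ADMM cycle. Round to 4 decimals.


ADMM iteration with rho = 1.0, z^k = -0.0668, u^k = 1.0959
Step 1: x-update.
Minimize 3*x^2 - 5*x + (1.0/2)*(x + 0.0668 + 1.0959)^2
FOC: (2*3 + 1.0)*x = 5 + 1.0*(-0.0668 - 1.0959)
x^{k+1} = 0.5482
Step 2: z-update.
Minimize 4*z^2 + 2*z + (1.0/2)*(0.5482 - z + 1.0959)^2
FOC: (2*4 + 1.0)*z = -2 + 1.0*(0.5482 + 1.0959)
z^{k+1} = -0.0395
Step 3: u-update.
u^{k+1} = 1.0959 + 0.5482 + 0.0395 = 1.6836
Step 4: Primal residual = |0.5482 + 0.0395| = 0.5877


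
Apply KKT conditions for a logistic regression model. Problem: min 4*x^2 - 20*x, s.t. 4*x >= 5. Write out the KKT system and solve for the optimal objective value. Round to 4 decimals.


Step 1: Try lambda = 0 (constraint inactive).
Stationarity: 2*4*x - 20 = 0
x* = 20/(2*4) = 2.5
Check constraint: 4*2.5 = 10.0 >= 5 -- satisfied.
Step 2: Compute optimal value.
f(x*) = 4*2.5^2 - 20*2.5 = -25.0


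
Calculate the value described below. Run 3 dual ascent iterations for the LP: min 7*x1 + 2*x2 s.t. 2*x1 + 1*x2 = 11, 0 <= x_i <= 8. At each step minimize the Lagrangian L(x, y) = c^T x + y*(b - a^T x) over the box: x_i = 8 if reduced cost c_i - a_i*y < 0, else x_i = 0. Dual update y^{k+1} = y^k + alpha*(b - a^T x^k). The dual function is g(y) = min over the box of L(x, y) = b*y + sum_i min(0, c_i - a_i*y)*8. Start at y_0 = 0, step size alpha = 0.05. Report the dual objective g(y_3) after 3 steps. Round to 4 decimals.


Dual ascent for LP: min 7*x1 + 2*x2, 2*x1 + 1*x2 = 11, 0 <= x_i <= 8
Step 1: y^k = 0.0, reduced costs: (7.0, 2.0)
  x^k = (0.0, 0.0), subgradient = b - a^T x = 11.0
  y^{k+1} = 0.0 + 0.05*11.0 = 0.55
Step 2: y^k = 0.55, reduced costs: (5.9, 1.45)
  x^k = (0.0, 0.0), subgradient = b - a^T x = 11.0
  y^{k+1} = 0.55 + 0.05*11.0 = 1.1
Step 3: y^k = 1.1, reduced costs: (4.8, 0.9)
  x^k = (0.0, 0.0), subgradient = b - a^T x = 11.0
  y^{k+1} = 1.1 + 0.05*11.0 = 1.65
Dual objective at y_3 = 1.65: reduced costs (3.7, 0.35), box minimizer x = (0.0, 0.0)
g(y_3) = b*y + (c1 - a1*y)*x1 + (c2 - a2*y)*x2 = 11*1.65 + 3.7*0.0 + 0.35*0.0 = 18.15 + 0.0 + 0.0 = 18.15


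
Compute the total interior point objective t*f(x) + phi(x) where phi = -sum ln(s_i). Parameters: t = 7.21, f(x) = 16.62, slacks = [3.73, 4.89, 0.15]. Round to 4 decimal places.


Step 1: Compute log-barrier.
ln values: [1.3164, 1.5872, -1.8971]
phi = -(1.3164 + 1.5872 - 1.8971) = -1.0065
Step 2: Compute augmented objective.
t*f(x) = 7.21*16.62 = 119.8302
Total = 119.8302 - 1.0065 = 118.8237


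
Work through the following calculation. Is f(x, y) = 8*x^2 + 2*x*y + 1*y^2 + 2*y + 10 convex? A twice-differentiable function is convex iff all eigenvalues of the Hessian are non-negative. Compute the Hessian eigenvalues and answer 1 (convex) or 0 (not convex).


The Hessian of f(x,y) = 8*x^2 + 2*x*y + 1*y^2 + 2*y + 10 is:
H = [[16, 2], [2, 2]]
Trace = 16 + 2 = 18
Determinant = 16*2 - (2)^2 = 28
Discriminant = (18)^2 - 4*28 = 212.0
Eigenvalues: lambda_1 = 1.7199, lambda_2 = 16.2801
The function is convex.

1


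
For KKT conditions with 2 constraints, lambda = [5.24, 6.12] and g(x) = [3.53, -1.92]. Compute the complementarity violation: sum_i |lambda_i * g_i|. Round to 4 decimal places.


KKT complementary slackness check:
lambda_1 * g_1 = 5.24 * 3.53 = 18.4972
lambda_2 * g_2 = 6.12 * -1.92 = -11.7504
Total violation = 18.4972 + 11.7504 = 30.2476


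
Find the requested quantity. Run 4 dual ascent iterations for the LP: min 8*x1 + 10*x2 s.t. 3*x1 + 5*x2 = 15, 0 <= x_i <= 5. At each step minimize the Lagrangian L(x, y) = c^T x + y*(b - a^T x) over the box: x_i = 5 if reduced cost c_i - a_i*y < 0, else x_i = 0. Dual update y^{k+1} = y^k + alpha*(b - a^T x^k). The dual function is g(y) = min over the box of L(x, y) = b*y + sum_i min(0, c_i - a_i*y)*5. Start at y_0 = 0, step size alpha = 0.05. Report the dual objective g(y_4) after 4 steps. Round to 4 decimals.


Dual ascent for LP: min 8*x1 + 10*x2, 3*x1 + 5*x2 = 15, 0 <= x_i <= 5
Step 1: y^k = 0.0, reduced costs: (8.0, 10.0)
  x^k = (0.0, 0.0), subgradient = b - a^T x = 15.0
  y^{k+1} = 0.0 + 0.05*15.0 = 0.75
Step 2: y^k = 0.75, reduced costs: (5.75, 6.25)
  x^k = (0.0, 0.0), subgradient = b - a^T x = 15.0
  y^{k+1} = 0.75 + 0.05*15.0 = 1.5
Step 3: y^k = 1.5, reduced costs: (3.5, 2.5)
  x^k = (0.0, 0.0), subgradient = b - a^T x = 15.0
  y^{k+1} = 1.5 + 0.05*15.0 = 2.25
Step 4: y^k = 2.25, reduced costs: (1.25, -1.25)
  x^k = (0.0, 5.0), subgradient = b - a^T x = -10.0
  y^{k+1} = 2.25 + 0.05*-10.0 = 1.75
Dual objective at y_4 = 1.75: reduced costs (2.75, 1.25), box minimizer x = (0.0, 0.0)
g(y_4) = b*y + (c1 - a1*y)*x1 + (c2 - a2*y)*x2 = 15*1.75 + 2.75*0.0 + 1.25*0.0 = 26.25 + 0.0 + 0.0 = 26.25


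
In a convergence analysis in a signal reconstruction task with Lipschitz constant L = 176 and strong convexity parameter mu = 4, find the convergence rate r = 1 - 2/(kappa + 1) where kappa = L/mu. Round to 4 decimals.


Step 1: Compute the condition number.
kappa = L/mu = 176/4 = 44.0
Step 2: Compute the convergence rate.
r = 1 - 2/(kappa + 1) = 1 - 2*mu/(L + mu) = (L - mu)/(L + mu) = 172/180 = 0.9556


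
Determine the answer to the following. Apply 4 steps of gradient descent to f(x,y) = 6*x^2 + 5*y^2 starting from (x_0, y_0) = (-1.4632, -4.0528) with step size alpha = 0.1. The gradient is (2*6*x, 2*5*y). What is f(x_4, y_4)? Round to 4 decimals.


Gradient descent on f(x,y) = 6*x^2 + 5*y^2.
Starting point: (-1.4632, -4.0528), alpha = 0.1
Step 1: grad_x = 2*6*-1.4632 = -17.5584, grad_y = 2*5*-4.0528 = -40.528
  x_1 = -1.4632 - 0.1*-17.5584 = 0.2926
  y_1 = -4.0528 - 0.1*-40.528 = 0.0
Step 2: grad_x = 2*6*0.2926 = 3.5117, grad_y = 2*5*0.0 = 0.0
  x_2 = 0.2926 - 0.1*3.5117 = -0.0585
  y_2 = 0.0 - 0.1*0.0 = 0.0
Step 3: grad_x = 2*6*-0.0585 = -0.7023, grad_y = 2*5*0.0 = 0.0
  x_3 = -0.0585 - 0.1*-0.7023 = 0.0117
  y_3 = 0.0 - 0.1*0.0 = 0.0
Step 4: grad_x = 2*6*0.0117 = 0.1405, grad_y = 2*5*0.0 = 0.0
  x_4 = 0.0117 - 0.1*0.1405 = -0.0023
  y_4 = 0.0 - 0.1*0.0 = 0.0
f(-0.0023, 0.0) = 6*(-0.0023)^2 + 5*0.0^2 = 0.0


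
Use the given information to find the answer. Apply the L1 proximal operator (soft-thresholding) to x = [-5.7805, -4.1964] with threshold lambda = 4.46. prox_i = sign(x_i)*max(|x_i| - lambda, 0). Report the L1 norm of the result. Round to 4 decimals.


Soft-thresholding with lambda = 4.46:
prox(-5.7805) = sign(-5.7805)*max(|-5.7805| - 4.46, 0) = -1.3205
prox(-4.1964) = sign(-4.1964)*max(|-4.1964| - 4.46, 0) = 0.0
prox(x) = [-1.3205, 0.0]
||prox(x)||_1 = 1.3205 + 0.0 = 1.3205


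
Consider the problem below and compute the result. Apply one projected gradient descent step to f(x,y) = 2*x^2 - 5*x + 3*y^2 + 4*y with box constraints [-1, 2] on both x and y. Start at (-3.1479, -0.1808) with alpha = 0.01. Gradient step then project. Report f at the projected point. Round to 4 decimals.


Step 1: Compute gradient at (-3.1479, -0.1808).
grad_x = 2*2*-3.1479 - 5 = -17.5916
grad_y = 2*3*-0.1808 + 4 = 2.9152
Step 2: Gradient step.
x_raw = -3.1479 - 0.01*-17.5916 = -2.972
y_raw = -0.1808 - 0.01*2.9152 = -0.21
Step 3: Project onto [-1, 2].
x_proj = clip(-2.972) = -1.0
y_proj = clip(-0.21) = -0.21
Step 4: Evaluate f.
f(-1.0, -0.21) = 6.2924


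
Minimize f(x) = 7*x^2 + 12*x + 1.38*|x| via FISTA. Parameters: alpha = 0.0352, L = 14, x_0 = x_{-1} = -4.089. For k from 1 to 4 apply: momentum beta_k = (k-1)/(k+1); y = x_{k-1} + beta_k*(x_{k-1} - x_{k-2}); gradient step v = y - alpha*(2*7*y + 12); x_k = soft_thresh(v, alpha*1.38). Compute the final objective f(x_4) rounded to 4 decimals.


FISTA on f(x) = 7*x^2 + 12*x + 1.38*|x|
L = 14, alpha = 0.0352
Iteration 1: beta = 0.0, y = -4.089 + 0.0*(-4.089 + 4.089) = -4.089
  grad(y) = -45.246, v = y - alpha*grad = -2.4963
  prox(v) = soft_thresh(-2.4963, 0.0486) = -2.4478
Iteration 2: beta = 0.3333, y = -2.4478 + 0.3333*(-2.4478 + 4.089) = -1.9007
  grad(y) = -14.6096, v = y - alpha*grad = -1.3864
  prox(v) = soft_thresh(-1.3864, 0.0486) = -1.3379
Iteration 3: beta = 0.5, y = -1.3379 + 0.5*(-1.3379 + 2.4478) = -0.7829
  grad(y) = 1.0395, v = y - alpha*grad = -0.8195
  prox(v) = soft_thresh(-0.8195, 0.0486) = -0.7709
Iteration 4: beta = 0.6, y = -0.7709 + 0.6*(-0.7709 + 1.3379) = -0.4307
  grad(y) = 5.9696, v = y - alpha*grad = -0.6409
  prox(v) = soft_thresh(-0.6409, 0.0486) = -0.5923
f(x_4) = 7*(-0.5923)^2 + 12*(-0.5923) + 1.38*|-0.5923| = -3.8345


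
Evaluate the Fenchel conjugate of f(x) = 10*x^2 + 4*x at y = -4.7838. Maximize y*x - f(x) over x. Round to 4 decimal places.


f*(y) = sup_x {y*x - a*x^2 - b*x} = sup_x {(y-b)*x - a*x^2}
FOC: (y - b) - 2a*x = 0 => x* = (y - b)/(2a)
x* = (-4.7838 - 4)/(2*10) = -0.4392
f*(-4.7838) = (y-b)^2/(4a) = (-4.7838 - 4)^2/(4*10)
= 77.1551/40 = 1.9289


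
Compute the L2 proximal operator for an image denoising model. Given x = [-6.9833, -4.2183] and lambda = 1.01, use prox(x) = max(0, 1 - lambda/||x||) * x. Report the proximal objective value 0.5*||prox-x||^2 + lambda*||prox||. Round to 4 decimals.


Step 1: Compute ||x||.
||x|| = 8.1585
Step 2: Compute scaling factor.
scale = max(0, 1 - 1.01/8.1585) = 0.8762
Step 3: prox(x) = [-6.1188, -3.6961]
||prox(x)|| = 7.1485
Step 4: Proximal objective.
0.5*||prox-x||^2 = 0.5101
lambda*||prox|| = 7.22
Total = 7.73


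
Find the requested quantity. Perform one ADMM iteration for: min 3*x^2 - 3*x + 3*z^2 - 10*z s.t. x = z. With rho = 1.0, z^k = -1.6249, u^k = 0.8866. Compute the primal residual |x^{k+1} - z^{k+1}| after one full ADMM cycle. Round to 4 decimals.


ADMM iteration with rho = 1.0, z^k = -1.6249, u^k = 0.8866
Step 1: x-update.
Minimize 3*x^2 - 3*x + (1.0/2)*(x + 1.6249 + 0.8866)^2
FOC: (2*3 + 1.0)*x = 3 + 1.0*(-1.6249 - 0.8866)
x^{k+1} = 0.0698
Step 2: z-update.
Minimize 3*z^2 - 10*z + (1.0/2)*(0.0698 - z + 0.8866)^2
FOC: (2*3 + 1.0)*z = 10 + 1.0*(0.0698 + 0.8866)
z^{k+1} = 1.5652
Step 3: u-update.
u^{k+1} = 0.8866 + 0.0698 - 1.5652 = -0.6088
Step 4: Primal residual = |0.0698 - 1.5652| = 1.4954


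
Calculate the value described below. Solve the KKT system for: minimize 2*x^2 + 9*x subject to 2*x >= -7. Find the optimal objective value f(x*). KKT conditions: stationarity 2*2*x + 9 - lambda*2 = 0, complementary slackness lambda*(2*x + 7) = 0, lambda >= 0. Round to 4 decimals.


Step 1: Try lambda = 0 (constraint inactive).
Stationarity: 2*2*x + 9 = 0
x* = -9/(2*2) = -2.25
Check constraint: 2*-2.25 = -4.5 >= -7 -- satisfied.
Step 2: Compute optimal value.
f(x*) = 2*(-2.25)^2 + 9*(-2.25) = -10.125


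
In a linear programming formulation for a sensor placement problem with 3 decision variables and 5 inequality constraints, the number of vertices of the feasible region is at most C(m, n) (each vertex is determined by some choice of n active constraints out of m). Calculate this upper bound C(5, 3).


Each vertex corresponds to some choice of n active constraints out of m, so the number of vertices is at most C(m, n) = m! / (n!(m-n)!).
m = 5, n = 3
Numerator: 5 * 4 * 3
Denominator: 3! = 6
C(5, 3) = 10


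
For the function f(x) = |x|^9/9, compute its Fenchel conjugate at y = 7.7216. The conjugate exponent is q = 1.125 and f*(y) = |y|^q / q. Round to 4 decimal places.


The conjugate exponent q satisfies 1/p + 1/q = 1.
p = 9, so q = 9/(9 - 1) = 1.125
|y|^q = 7.7216^1.125 = 9.9694
f*(7.7216) = 9.9694 / 1.125 = 8.8617


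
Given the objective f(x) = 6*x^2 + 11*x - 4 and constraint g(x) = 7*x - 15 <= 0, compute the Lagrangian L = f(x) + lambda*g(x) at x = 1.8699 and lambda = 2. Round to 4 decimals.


Step 1: Evaluate f(x).
f(1.8699) = 6*1.8699^2 + 11*1.8699 - 4 = 37.5481
Step 2: Evaluate g(x).
g(1.8699) = 7*1.8699 - 15 = -1.9107
Step 3: Compute Lagrangian.
L = 37.5481 + 2*-1.9107 = 33.7267


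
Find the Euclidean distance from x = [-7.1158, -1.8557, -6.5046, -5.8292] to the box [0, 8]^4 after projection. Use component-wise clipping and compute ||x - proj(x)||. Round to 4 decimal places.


Project each component onto [0, 8].
clip(-7.1158) = 0.0, clip(-1.8557) = 0.0, clip(-6.5046) = 0.0, clip(-5.8292) = 0.0
Projection = [0.0, 0.0, 0.0, 0.0]
Squared diffs: [50.6346, 3.4436, 42.3098, 33.9796]
Distance = sqrt(130.3676) = 11.4179


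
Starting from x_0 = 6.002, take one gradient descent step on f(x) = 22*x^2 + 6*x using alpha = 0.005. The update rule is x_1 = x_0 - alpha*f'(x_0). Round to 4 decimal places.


We compute the gradient at x_0 and apply the update.
f'(x) = 44*x + 6
f'(6.002) = 44*6.002 + 6 = 270.088
x_1 = 6.002 - 0.005*270.088 = 4.6516


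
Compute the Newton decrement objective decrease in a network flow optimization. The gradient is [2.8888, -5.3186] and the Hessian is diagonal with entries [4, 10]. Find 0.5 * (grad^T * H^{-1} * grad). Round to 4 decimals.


Step 1: H is diagonal, so H^(-1) * g = [0.7222, -0.5319].
Step 2: g^T H^(-1) g = sum_i g_i^2 / H_ii
  = (2.8888)^2/4 + (-5.3186)^2/10
  = 2.0863 + 2.8288 = 4.915
Step 3: Objective decrease = 0.5 * g^T H^(-1) g = 2.4575


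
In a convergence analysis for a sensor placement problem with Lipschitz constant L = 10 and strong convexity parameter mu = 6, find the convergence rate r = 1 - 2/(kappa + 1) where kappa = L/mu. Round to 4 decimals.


Step 1: Compute the condition number.
kappa = L/mu = 10/6 = 1.6667
Step 2: Compute the convergence rate.
r = 1 - 2/(kappa + 1) = 1 - 2*mu/(L + mu) = (L - mu)/(L + mu) = 4/16 = 0.25


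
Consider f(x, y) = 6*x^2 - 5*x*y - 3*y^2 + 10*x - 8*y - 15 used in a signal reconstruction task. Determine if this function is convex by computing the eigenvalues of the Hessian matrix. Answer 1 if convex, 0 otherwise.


The Hessian of f(x,y) = 6*x^2 - 5*x*y - 3*y^2 + 10*x - 8*y - 15 is:
H = [[12, -5], [-5, -6]]
Trace = 12 - 6 = 6
Determinant = 12*-6 - (-5)^2 = -97
Discriminant = (6)^2 - 4*-97 = 424.0
Eigenvalues: lambda_1 = -7.2956, lambda_2 = 13.2956
The function is not convex.

0


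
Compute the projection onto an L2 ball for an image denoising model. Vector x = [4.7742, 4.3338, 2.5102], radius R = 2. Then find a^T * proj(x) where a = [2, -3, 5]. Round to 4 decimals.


Step 1: Compute ||x|| (intermediates to 6 decimals).
||x|| = sqrt(4.7742^2 + 4.3338^2 + 2.5102^2) = 6.919242
Step 2: Project.
Since ||x|| > R, scale = R/||x|| = 2/6.919242 = 0.289049, proj(x) = scale * x
proj(x) = [1.379978, 1.252681, 0.725571]
Step 3: Dot product.
a^T * proj(x) = 2*1.379978 - 3*1.252681 + 5*0.725571 = 2.6298


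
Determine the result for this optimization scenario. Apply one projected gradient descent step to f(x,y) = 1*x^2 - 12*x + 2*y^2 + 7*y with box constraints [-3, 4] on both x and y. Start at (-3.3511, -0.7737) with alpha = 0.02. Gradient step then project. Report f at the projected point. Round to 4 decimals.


Step 1: Compute gradient at (-3.3511, -0.7737).
grad_x = 2*1*-3.3511 - 12 = -18.7022
grad_y = 2*2*-0.7737 + 7 = 3.9052
Step 2: Gradient step.
x_raw = -3.3511 - 0.02*-18.7022 = -2.9771
y_raw = -0.7737 - 0.02*3.9052 = -0.8518
Step 3: Project onto [-3, 4].
x_proj = clip(-2.9771) = -2.9771
y_proj = clip(-0.8518) = -0.8518
Step 4: Evaluate f.
f(-2.9771, -0.8518) = 40.076


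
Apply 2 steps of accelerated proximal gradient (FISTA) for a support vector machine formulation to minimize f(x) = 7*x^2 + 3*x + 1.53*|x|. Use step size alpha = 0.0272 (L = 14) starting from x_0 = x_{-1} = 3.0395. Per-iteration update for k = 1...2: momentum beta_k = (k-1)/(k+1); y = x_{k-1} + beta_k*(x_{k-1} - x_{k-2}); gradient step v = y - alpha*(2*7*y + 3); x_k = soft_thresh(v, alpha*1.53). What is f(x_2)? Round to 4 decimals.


FISTA on f(x) = 7*x^2 + 3*x + 1.53*|x|
L = 14, alpha = 0.0272
Iteration 1: beta = 0.0, y = 3.0395 + 0.0*(3.0395 - 3.0395) = 3.0395
  grad(y) = 45.553, v = y - alpha*grad = 1.8005
  prox(v) = soft_thresh(1.8005, 0.0416) = 1.7588
Iteration 2: beta = 0.3333, y = 1.7588 + 0.3333*(1.7588 - 3.0395) = 1.332
  grad(y) = 21.6474, v = y - alpha*grad = 0.7431
  prox(v) = soft_thresh(0.7431, 0.0416) = 0.7015
f(x_2) = 7*0.7015^2 + 3*0.7015 + 1.53*|0.7015| = 6.623


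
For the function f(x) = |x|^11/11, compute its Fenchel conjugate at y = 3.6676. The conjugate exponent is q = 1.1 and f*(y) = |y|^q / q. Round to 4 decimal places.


The conjugate exponent q satisfies 1/p + 1/q = 1.
p = 11, so q = 11/(11 - 1) = 1.1
|y|^q = 3.6676^1.1 = 4.1766
f*(3.6676) = 4.1766 / 1.1 = 3.7969


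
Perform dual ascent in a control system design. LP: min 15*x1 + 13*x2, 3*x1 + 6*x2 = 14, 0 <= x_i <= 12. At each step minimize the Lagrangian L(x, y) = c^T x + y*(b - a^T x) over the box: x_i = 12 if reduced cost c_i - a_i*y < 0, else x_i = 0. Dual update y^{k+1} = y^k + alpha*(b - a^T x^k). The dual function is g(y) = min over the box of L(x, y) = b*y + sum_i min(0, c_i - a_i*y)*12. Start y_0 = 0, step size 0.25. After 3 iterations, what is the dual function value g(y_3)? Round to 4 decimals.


Dual ascent for LP: min 15*x1 + 13*x2, 3*x1 + 6*x2 = 14, 0 <= x_i <= 12
Step 1: y^k = 0.0, reduced costs: (15.0, 13.0)
  x^k = (0.0, 0.0), subgradient = b - a^T x = 14.0
  y^{k+1} = 0.0 + 0.25*14.0 = 3.5
Step 2: y^k = 3.5, reduced costs: (4.5, -8.0)
  x^k = (0.0, 12.0), subgradient = b - a^T x = -58.0
  y^{k+1} = 3.5 + 0.25*-58.0 = -11.0
Step 3: y^k = -11.0, reduced costs: (48.0, 79.0)
  x^k = (0.0, 0.0), subgradient = b - a^T x = 14.0
  y^{k+1} = -11.0 + 0.25*14.0 = -7.5
Dual objective at y_3 = -7.5: reduced costs (37.5, 58.0), box minimizer x = (0.0, 0.0)
g(y_3) = b*y + (c1 - a1*y)*x1 + (c2 - a2*y)*x2 = 14*(-7.5) + 37.5*0.0 + 58.0*0.0 = -105.0 + 0.0 + 0.0 = -105.0


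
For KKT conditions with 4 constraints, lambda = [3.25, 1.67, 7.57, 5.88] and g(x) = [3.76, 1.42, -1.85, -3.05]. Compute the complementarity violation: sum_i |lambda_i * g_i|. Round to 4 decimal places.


KKT complementary slackness check:
lambda_1 * g_1 = 3.25 * 3.76 = 12.22
lambda_2 * g_2 = 1.67 * 1.42 = 2.3714
lambda_3 * g_3 = 7.57 * -1.85 = -14.0045
lambda_4 * g_4 = 5.88 * -3.05 = -17.934
Total violation = 12.22 + 2.3714 + 14.0045 + 17.934 = 46.5299


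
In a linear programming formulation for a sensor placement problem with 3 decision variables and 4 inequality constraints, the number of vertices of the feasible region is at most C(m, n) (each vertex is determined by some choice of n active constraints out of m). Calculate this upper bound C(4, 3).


Each vertex corresponds to some choice of n active constraints out of m, so the number of vertices is at most C(m, n) = m! / (n!(m-n)!).
m = 4, n = 3
Numerator: 4 * 3 * 2
Denominator: 3! = 6
C(4, 3) = 4


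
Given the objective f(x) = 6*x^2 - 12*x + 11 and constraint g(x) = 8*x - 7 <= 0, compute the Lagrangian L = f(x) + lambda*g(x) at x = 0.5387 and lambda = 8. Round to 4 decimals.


Step 1: Evaluate f(x).
f(0.5387) = 6*0.5387^2 - 12*0.5387 + 11 = 6.2768
Step 2: Evaluate g(x).
g(0.5387) = 8*0.5387 - 7 = -2.6904
Step 3: Compute Lagrangian.
L = 6.2768 + 8*-2.6904 = -15.2464


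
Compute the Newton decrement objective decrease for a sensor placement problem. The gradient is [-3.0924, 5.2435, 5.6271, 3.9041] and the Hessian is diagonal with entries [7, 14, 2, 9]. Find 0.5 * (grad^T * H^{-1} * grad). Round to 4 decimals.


Step 1: H is diagonal, so H^(-1) * g = [-0.4418, 0.3745, 2.8136, 0.4338].
Step 2: g^T H^(-1) g = sum_i g_i^2 / H_ii
  = (-3.0924)^2/7 + (5.2435)^2/14 + (5.6271)^2/2 + (3.9041)^2/9
  = 1.3661 + 1.9639 + 15.8321 + 1.6936 = 20.8557
Step 3: Objective decrease = 0.5 * g^T H^(-1) g = 10.4278


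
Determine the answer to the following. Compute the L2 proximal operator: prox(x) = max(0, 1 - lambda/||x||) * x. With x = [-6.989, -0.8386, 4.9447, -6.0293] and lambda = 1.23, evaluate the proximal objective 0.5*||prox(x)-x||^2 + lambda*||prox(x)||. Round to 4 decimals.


Step 1: Compute ||x||.
||x|| = 10.5049
Step 2: Compute scaling factor.
scale = max(0, 1 - 1.23/10.5049) = 0.8829
Step 3: prox(x) = [-6.1707, -0.7404, 4.3657, -5.3233]
||prox(x)|| = 9.2749
Step 4: Proximal objective.
0.5*||prox-x||^2 = 0.7565
lambda*||prox|| = 11.4081
Total = 12.1645


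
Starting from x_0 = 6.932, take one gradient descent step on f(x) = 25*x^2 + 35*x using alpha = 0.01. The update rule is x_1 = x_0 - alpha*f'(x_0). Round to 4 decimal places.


We compute the gradient at x_0 and apply the update.
f'(x) = 50*x + 35
f'(6.932) = 50*6.932 + 35 = 381.6
x_1 = 6.932 - 0.01*381.6 = 3.116


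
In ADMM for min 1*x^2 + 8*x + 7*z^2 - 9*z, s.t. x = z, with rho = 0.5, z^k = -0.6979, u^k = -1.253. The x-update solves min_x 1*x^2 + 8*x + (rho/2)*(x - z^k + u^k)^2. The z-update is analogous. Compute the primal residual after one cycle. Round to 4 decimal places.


ADMM iteration with rho = 0.5, z^k = -0.6979, u^k = -1.253
Step 1: x-update.
Minimize 1*x^2 + 8*x + (0.5/2)*(x + 0.6979 - 1.253)^2
FOC: (2*1 + 0.5)*x = -8 + 0.5*(-0.6979 + 1.253)
x^{k+1} = -3.089
Step 2: z-update.
Minimize 7*z^2 - 9*z + (0.5/2)*(-3.089 - z - 1.253)^2
FOC: (2*7 + 0.5)*z = 9 + 0.5*(-3.089 - 1.253)
z^{k+1} = 0.471
Step 3: u-update.
u^{k+1} = -1.253 - 3.089 - 0.471 = -4.8129
Step 4: Primal residual = |-3.089 - 0.471| = 3.5599


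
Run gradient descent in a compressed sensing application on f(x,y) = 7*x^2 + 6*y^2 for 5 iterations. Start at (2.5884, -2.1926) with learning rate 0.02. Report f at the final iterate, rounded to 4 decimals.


Gradient descent on f(x,y) = 7*x^2 + 6*y^2.
Starting point: (2.5884, -2.1926), alpha = 0.02
Step 1: grad_x = 2*7*2.5884 = 36.2376, grad_y = 2*6*-2.1926 = -26.3112
  x_1 = 2.5884 - 0.02*36.2376 = 1.8636
  y_1 = -2.1926 - 0.02*-26.3112 = -1.6664
Step 2: grad_x = 2*7*1.8636 = 26.0911, grad_y = 2*6*-1.6664 = -19.9965
  x_2 = 1.8636 - 0.02*26.0911 = 1.3418
  y_2 = -1.6664 - 0.02*-19.9965 = -1.2664
Step 3: grad_x = 2*7*1.3418 = 18.7856, grad_y = 2*6*-1.2664 = -15.1973
  x_3 = 1.3418 - 0.02*18.7856 = 0.9661
  y_3 = -1.2664 - 0.02*-15.1973 = -0.9625
Step 4: grad_x = 2*7*0.9661 = 13.5256, grad_y = 2*6*-0.9625 = -11.55
  x_4 = 0.9661 - 0.02*13.5256 = 0.6956
  y_4 = -0.9625 - 0.02*-11.55 = -0.7315
Step 5: grad_x = 2*7*0.6956 = 9.7384, grad_y = 2*6*-0.7315 = -8.778
  x_5 = 0.6956 - 0.02*9.7384 = 0.5008
  y_5 = -0.7315 - 0.02*-8.778 = -0.5559
f(0.5008, -0.5559) = 7*0.5008^2 + 6*(-0.5559)^2 = 3.6103


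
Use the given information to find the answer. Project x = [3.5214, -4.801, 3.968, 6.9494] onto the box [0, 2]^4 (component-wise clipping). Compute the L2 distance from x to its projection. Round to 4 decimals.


Project each component onto [0, 2].
clip(3.5214) = 2.0, clip(-4.801) = 0.0, clip(3.968) = 2.0, clip(6.9494) = 2.0
Projection = [2.0, 0.0, 2.0, 2.0]
Squared diffs: [2.3147, 23.0496, 3.873, 24.4966]
Distance = sqrt(53.7339) = 7.3303


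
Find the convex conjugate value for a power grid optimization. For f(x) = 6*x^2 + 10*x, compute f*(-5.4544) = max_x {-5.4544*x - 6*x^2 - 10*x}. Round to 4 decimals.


f*(y) = sup_x {y*x - a*x^2 - b*x} = sup_x {(y-b)*x - a*x^2}
FOC: (y - b) - 2a*x = 0 => x* = (y - b)/(2a)
x* = (-5.4544 - 10)/(2*6) = -1.2879
f*(-5.4544) = (y-b)^2/(4a) = (-5.4544 - 10)^2/(4*6)
= 238.8385/24 = 9.9516


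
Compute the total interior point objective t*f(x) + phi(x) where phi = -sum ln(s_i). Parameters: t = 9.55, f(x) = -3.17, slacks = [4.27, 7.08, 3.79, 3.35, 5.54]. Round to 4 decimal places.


Step 1: Compute log-barrier.
ln values: [1.4516, 1.9573, 1.3324, 1.209, 1.712]
phi = -(1.4516 + 1.9573 + 1.3324 + 1.209 + 1.712) = -7.6622
Step 2: Compute augmented objective.
t*f(x) = 9.55*-3.17 = -30.2735
Total = -30.2735 - 7.6622 = -37.9357


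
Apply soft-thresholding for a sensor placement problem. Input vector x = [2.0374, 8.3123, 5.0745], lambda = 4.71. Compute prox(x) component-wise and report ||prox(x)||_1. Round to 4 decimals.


Soft-thresholding with lambda = 4.71:
prox(2.0374) = sign(2.0374)*max(|2.0374| - 4.71, 0) = 0.0
prox(8.3123) = sign(8.3123)*max(|8.3123| - 4.71, 0) = 3.6023
prox(5.0745) = sign(5.0745)*max(|5.0745| - 4.71, 0) = 0.3645
prox(x) = [0.0, 3.6023, 0.3645]
||prox(x)||_1 = 0.0 + 3.6023 + 0.3645 = 3.9668


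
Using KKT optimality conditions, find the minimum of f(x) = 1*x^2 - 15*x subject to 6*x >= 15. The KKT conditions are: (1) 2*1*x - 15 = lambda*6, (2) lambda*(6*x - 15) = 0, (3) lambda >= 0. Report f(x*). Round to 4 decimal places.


Step 1: Try lambda = 0 (constraint inactive).
Stationarity: 2*1*x - 15 = 0
x* = 15/(2*1) = 7.5
Check constraint: 6*7.5 = 45.0 >= 15 -- satisfied.
Step 2: Compute optimal value.
f(x*) = 1*7.5^2 - 15*7.5 = -56.25


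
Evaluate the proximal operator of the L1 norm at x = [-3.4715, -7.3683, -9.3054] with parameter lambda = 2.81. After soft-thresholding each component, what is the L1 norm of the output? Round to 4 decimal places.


Soft-thresholding with lambda = 2.81:
prox(-3.4715) = sign(-3.4715)*max(|-3.4715| - 2.81, 0) = -0.6615
prox(-7.3683) = sign(-7.3683)*max(|-7.3683| - 2.81, 0) = -4.5583
prox(-9.3054) = sign(-9.3054)*max(|-9.3054| - 2.81, 0) = -6.4954
prox(x) = [-0.6615, -4.5583, -6.4954]
||prox(x)||_1 = 0.6615 + 4.5583 + 6.4954 = 11.7152


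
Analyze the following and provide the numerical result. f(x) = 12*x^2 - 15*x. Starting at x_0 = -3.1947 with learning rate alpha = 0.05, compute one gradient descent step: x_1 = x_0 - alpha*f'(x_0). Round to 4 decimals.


We compute the gradient at x_0 and apply the update.
f'(x) = 24*x - 15
f'(-3.1947) = 24*-3.1947 - 15 = -91.6728
x_1 = -3.1947 - 0.05*-91.6728 = 1.3889


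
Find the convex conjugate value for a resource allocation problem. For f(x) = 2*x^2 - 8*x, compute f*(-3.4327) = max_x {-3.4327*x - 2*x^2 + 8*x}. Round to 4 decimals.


f*(y) = sup_x {y*x - a*x^2 - b*x} = sup_x {(y-b)*x - a*x^2}
FOC: (y - b) - 2a*x = 0 => x* = (y - b)/(2a)
x* = (-3.4327 + 8)/(2*2) = 1.1418
f*(-3.4327) = (y-b)^2/(4a) = (-3.4327 + 8)^2/(4*2)
= 20.8602/8 = 2.6075


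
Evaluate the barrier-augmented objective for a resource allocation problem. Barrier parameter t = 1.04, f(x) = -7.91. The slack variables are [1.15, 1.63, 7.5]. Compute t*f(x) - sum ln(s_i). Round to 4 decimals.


Step 1: Compute log-barrier.
ln values: [0.1398, 0.4886, 2.0149]
phi = -(0.1398 + 0.4886 + 2.0149) = -2.6432
Step 2: Compute augmented objective.
t*f(x) = 1.04*-7.91 = -8.2264
Total = -8.2264 - 2.6432 = -10.8696


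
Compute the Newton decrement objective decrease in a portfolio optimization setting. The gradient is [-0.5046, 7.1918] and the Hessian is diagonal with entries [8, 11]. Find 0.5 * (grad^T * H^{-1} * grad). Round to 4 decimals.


Step 1: H is diagonal, so H^(-1) * g = [-0.0631, 0.6538].
Step 2: g^T H^(-1) g = sum_i g_i^2 / H_ii
  = (-0.5046)^2/8 + (7.1918)^2/11
  = 0.0318 + 4.702 = 4.7338
Step 3: Objective decrease = 0.5 * g^T H^(-1) g = 2.3669


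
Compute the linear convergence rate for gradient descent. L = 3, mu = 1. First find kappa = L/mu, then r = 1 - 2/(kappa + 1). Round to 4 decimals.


Step 1: Compute the condition number.
kappa = L/mu = 3/1 = 3.0
Step 2: Compute the convergence rate.
r = 1 - 2/(kappa + 1) = 1 - 2*mu/(L + mu) = (L - mu)/(L + mu) = 2/4 = 0.5


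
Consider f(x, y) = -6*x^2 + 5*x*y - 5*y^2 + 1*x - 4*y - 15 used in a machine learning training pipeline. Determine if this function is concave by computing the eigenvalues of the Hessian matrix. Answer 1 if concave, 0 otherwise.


The Hessian of f(x,y) = -6*x^2 + 5*x*y - 5*y^2 + 1*x - 4*y - 15 is:
H = [[-12, 5], [5, -10]]
Trace = -12 - 10 = -22
Determinant = -12*-10 - (5)^2 = 95
Discriminant = (-22)^2 - 4*95 = 104.0
Eigenvalues: lambda_1 = -16.099, lambda_2 = -5.901
The function is concave.

1


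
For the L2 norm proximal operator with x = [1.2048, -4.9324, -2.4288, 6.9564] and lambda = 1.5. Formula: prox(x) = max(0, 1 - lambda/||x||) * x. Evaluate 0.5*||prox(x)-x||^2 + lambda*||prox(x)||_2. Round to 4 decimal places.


Step 1: Compute ||x||.
||x|| = 8.9482
Step 2: Compute scaling factor.
scale = max(0, 1 - 1.5/8.9482) = 0.8324
Step 3: prox(x) = [1.0028, -4.1056, -2.0217, 5.7903]
||prox(x)|| = 7.4482
Step 4: Proximal objective.
0.5*||prox-x||^2 = 1.125
lambda*||prox|| = 11.1723
Total = 12.2973


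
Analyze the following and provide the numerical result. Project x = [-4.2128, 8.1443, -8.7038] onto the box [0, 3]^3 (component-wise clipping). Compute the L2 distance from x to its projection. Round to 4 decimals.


Project each component onto [0, 3].
clip(-4.2128) = 0.0, clip(8.1443) = 3.0, clip(-8.7038) = 0.0
Projection = [0.0, 3.0, 0.0]
Squared diffs: [17.7477, 26.4638, 75.7561]
Distance = sqrt(119.9676) = 10.953


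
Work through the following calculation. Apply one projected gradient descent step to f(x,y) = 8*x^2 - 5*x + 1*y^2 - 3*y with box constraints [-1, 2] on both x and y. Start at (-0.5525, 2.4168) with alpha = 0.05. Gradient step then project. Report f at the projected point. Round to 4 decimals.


Step 1: Compute gradient at (-0.5525, 2.4168).
grad_x = 2*8*-0.5525 - 5 = -13.84
grad_y = 2*1*2.4168 - 3 = 1.8336
Step 2: Gradient step.
x_raw = -0.5525 - 0.05*-13.84 = 0.1395
y_raw = 2.4168 - 0.05*1.8336 = 2.3251
Step 3: Project onto [-1, 2].
x_proj = clip(0.1395) = 0.1395
y_proj = clip(2.3251) = 2.0
Step 4: Evaluate f.
f(0.1395, 2.0) = -2.5418


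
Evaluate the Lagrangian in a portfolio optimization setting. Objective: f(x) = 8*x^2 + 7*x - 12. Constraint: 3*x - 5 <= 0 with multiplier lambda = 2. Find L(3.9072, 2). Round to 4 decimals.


Step 1: Evaluate f(x).
f(3.9072) = 8*3.9072^2 + 7*3.9072 - 12 = 137.4801
Step 2: Evaluate g(x).
g(3.9072) = 3*3.9072 - 5 = 6.7216
Step 3: Compute Lagrangian.
L = 137.4801 + 2*6.7216 = 150.9233


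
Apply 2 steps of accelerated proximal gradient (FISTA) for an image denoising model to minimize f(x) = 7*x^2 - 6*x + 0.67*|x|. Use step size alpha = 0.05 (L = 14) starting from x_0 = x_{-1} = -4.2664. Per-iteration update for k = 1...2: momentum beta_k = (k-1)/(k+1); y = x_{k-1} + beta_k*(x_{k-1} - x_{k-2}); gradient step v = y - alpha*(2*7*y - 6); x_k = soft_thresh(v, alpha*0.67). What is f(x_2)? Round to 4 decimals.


FISTA on f(x) = 7*x^2 - 6*x + 0.67*|x|
L = 14, alpha = 0.05
Iteration 1: beta = 0.0, y = -4.2664 + 0.0*(-4.2664 + 4.2664) = -4.2664
  grad(y) = -65.7296, v = y - alpha*grad = -0.9799
  prox(v) = soft_thresh(-0.9799, 0.0335) = -0.9464
Iteration 2: beta = 0.3333, y = -0.9464 + 0.3333*(-0.9464 + 4.2664) = 0.1602
  grad(y) = -3.7566, v = y - alpha*grad = 0.3481
  prox(v) = soft_thresh(0.3481, 0.0335) = 0.3146
f(x_2) = 7*0.3146^2 - 6*0.3146 + 0.67*|0.3146| = -0.984


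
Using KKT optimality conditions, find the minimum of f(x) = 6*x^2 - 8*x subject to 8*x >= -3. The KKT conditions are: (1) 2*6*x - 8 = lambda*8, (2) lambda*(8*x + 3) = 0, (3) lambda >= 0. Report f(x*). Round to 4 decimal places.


Step 1: Try lambda = 0 (constraint inactive).
Stationarity: 2*6*x - 8 = 0
x* = 8/(2*6) = 2/3 = 0.6667 (rounded; the exact value 2/3 is used below)
Check constraint: 8*0.6667 = 5.3336 >= -3 -- satisfied.
Step 2: Compute optimal value.
f(x*) = 6*(2/3)^2 - 8*(2/3) = -2.6667


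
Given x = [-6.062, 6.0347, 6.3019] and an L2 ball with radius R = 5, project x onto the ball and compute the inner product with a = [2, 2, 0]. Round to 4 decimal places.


Step 1: Compute ||x|| (intermediates to 6 decimals).
||x|| = sqrt((-6.062)^2 + 6.0347^2 + 6.3019^2) = 10.624471
Step 2: Project.
Since ||x|| > R, scale = R/||x|| = 5/10.624471 = 0.470612, proj(x) = scale * x
proj(x) = [-2.85285, 2.840002, 2.96575]
Step 3: Dot product.
a^T * proj(x) = 2*(-2.85285) + 2*2.840002 + 0*2.96575 = -0.0257


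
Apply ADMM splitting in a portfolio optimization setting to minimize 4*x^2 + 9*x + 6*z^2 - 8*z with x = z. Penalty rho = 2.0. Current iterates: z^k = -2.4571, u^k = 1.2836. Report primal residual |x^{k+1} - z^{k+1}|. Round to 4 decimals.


ADMM iteration with rho = 2.0, z^k = -2.4571, u^k = 1.2836
Step 1: x-update.
Minimize 4*x^2 + 9*x + (2.0/2)*(x + 2.4571 + 1.2836)^2
FOC: (2*4 + 2.0)*x = -9 + 2.0*(-2.4571 - 1.2836)
x^{k+1} = -1.6481
Step 2: z-update.
Minimize 6*z^2 - 8*z + (2.0/2)*(-1.6481 - z + 1.2836)^2
FOC: (2*6 + 2.0)*z = 8 + 2.0*(-1.6481 + 1.2836)
z^{k+1} = 0.5194
Step 3: u-update.
u^{k+1} = 1.2836 - 1.6481 - 0.5194 = -0.8839
Step 4: Primal residual = |-1.6481 - 0.5194| = 2.1675


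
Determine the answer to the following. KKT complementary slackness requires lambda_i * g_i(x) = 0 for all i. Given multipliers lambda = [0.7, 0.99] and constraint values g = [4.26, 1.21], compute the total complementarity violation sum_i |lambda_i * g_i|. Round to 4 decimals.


KKT complementary slackness check:
lambda_1 * g_1 = 0.7 * 4.26 = 2.982
lambda_2 * g_2 = 0.99 * 1.21 = 1.1979
Total violation = 2.982 + 1.1979 = 4.1799


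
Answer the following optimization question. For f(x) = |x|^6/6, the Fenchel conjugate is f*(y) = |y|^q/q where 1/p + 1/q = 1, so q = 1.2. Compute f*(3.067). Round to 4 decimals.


The conjugate exponent q satisfies 1/p + 1/q = 1.
p = 6, so q = 6/(6 - 1) = 1.2
|y|^q = 3.067^1.2 = 3.8376
f*(3.067) = 3.8376 / 1.2 = 3.198


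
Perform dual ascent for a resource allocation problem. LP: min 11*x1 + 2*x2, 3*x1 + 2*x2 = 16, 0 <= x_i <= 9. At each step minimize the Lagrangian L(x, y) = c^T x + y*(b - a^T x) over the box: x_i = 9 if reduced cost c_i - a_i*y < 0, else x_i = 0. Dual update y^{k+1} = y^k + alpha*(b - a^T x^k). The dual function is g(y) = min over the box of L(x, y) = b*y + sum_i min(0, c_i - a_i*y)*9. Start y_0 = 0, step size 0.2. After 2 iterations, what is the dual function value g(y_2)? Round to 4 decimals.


Dual ascent for LP: min 11*x1 + 2*x2, 3*x1 + 2*x2 = 16, 0 <= x_i <= 9
Step 1: y^k = 0.0, reduced costs: (11.0, 2.0)
  x^k = (0.0, 0.0), subgradient = b - a^T x = 16.0
  y^{k+1} = 0.0 + 0.2*16.0 = 3.2
Step 2: y^k = 3.2, reduced costs: (1.4, -4.4)
  x^k = (0.0, 9.0), subgradient = b - a^T x = -2.0
  y^{k+1} = 3.2 + 0.2*-2.0 = 2.8
Dual objective at y_2 = 2.8: reduced costs (2.6, -3.6), box minimizer x = (0.0, 9.0)
g(y_2) = b*y + (c1 - a1*y)*x1 + (c2 - a2*y)*x2 = 16*2.8 + 2.6*0.0 + (-3.6)*9.0 = 44.8 + 0.0 - 32.4 = 12.4


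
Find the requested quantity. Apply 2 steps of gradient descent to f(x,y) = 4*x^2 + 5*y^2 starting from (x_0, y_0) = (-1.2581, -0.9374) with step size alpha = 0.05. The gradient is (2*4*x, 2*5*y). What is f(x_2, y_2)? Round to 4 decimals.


Gradient descent on f(x,y) = 4*x^2 + 5*y^2.
Starting point: (-1.2581, -0.9374), alpha = 0.05
Step 1: grad_x = 2*4*-1.2581 = -10.0648, grad_y = 2*5*-0.9374 = -9.374
  x_1 = -1.2581 - 0.05*-10.0648 = -0.7549
  y_1 = -0.9374 - 0.05*-9.374 = -0.4687
Step 2: grad_x = 2*4*-0.7549 = -6.0389, grad_y = 2*5*-0.4687 = -4.687
  x_2 = -0.7549 - 0.05*-6.0389 = -0.4529
  y_2 = -0.4687 - 0.05*-4.687 = -0.2344
f(-0.4529, -0.2344) = 4*(-0.4529)^2 + 5*(-0.2344)^2 = 1.0951
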